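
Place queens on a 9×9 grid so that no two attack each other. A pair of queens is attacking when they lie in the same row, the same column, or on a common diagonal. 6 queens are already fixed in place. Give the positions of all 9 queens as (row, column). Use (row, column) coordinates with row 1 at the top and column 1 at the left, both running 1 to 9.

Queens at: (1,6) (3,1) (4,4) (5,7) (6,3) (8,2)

(1,6) (2,9) (3,1) (4,4) (5,7) (6,3) (7,8) (8,2) (9,5)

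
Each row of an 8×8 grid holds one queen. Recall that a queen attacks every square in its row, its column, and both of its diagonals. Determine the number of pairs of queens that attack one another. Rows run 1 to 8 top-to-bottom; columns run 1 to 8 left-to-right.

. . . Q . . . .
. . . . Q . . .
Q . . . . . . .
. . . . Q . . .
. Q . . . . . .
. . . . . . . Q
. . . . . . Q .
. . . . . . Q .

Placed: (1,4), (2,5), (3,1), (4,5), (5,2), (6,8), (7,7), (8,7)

5

Same column: (2,5)–(4,5) (column 5); (7,7)–(8,7) (column 7).
Same diagonal: (1,4)–(2,5) (|1−2| = |4−5| = 1); (2,5)–(5,2) (|2−5| = |5−2| = 3); (6,8)–(7,7) (|6−7| = |8−7| = 1).
Total attacking pairs: 5.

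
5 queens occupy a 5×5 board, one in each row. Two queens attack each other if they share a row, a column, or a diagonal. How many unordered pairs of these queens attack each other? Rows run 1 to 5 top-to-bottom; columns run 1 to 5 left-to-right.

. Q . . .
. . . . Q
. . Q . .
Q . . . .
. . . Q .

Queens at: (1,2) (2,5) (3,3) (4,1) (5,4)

All columns are distinct and no two queens satisfy |Δrow| = |Δcol|, so no pair attacks.

0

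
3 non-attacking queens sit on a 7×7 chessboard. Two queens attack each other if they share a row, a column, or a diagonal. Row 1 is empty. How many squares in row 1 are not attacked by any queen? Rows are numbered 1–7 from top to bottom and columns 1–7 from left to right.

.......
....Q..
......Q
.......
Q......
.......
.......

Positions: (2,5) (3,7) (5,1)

(2,5) attacks row 1 at column 5 and diagonals 4, 6.
(3,7) attacks row 1 at column 7 and diagonals 5.
(5,1) attacks row 1 at column 1 and diagonals 5.
Attacked columns: {1, 4, 5, 6, 7}. Safe: {2, 3}.

2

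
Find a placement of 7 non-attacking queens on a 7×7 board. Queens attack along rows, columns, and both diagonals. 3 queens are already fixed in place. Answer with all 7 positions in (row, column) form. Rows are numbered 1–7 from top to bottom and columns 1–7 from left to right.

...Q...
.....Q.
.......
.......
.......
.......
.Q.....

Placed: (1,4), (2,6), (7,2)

Row 3: attacked by (1,4)→{2,4,6}; (2,6)→{5,6,7}; (7,2)→{2,6}. Safe: 1, 3. Place at column 1.
Row 4: attacked by (1,4)→{1,4,7}; (2,6)→{4,6}; (3,1)→{1,2}; (7,2)→{2,5}. Safe: 3. Place at column 3.
Row 5: attacked by (1,4)→{4}; (2,6)→{3,6}; (3,1)→{1,3}; (4,3)→{2,3,4}; (7,2)→{2,4}. Safe: 5, 7. Place at column 5.
Row 6: attacked by (1,4)→{4}; (2,6)→{2,6}; (3,1)→{1,4}; (4,3)→{1,3,5}; (5,5)→{4,5,6}; (7,2)→{1,2,3}. Safe: 7. Place at column 7.
Columns [4, 6, 1, 3, 5, 7, 2], r−c [-3, -4, 2, 1, 0, -1, 5], r+c [5, 8, 4, 7, 10, 13, 9] are all distinct, so no two queens attack.

(1,4) (2,6) (3,1) (4,3) (5,5) (6,7) (7,2)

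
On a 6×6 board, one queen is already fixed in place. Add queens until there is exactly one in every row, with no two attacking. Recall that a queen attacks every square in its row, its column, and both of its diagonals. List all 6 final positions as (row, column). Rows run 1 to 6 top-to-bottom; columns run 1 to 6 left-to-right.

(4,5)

(1,3) (2,6) (3,2) (4,5) (5,1) (6,4)

Row 1: attacked by (4,5)→{2,5}. Safe: 1, 3, 4, 6. Place at column 3.
Row 2: attacked by (1,3)→{2,3,4}; (4,5)→{3,5}. Safe: 1, 6. Place at column 6.
Row 3: attacked by (1,3)→{1,3,5}; (2,6)→{5,6}; (4,5)→{4,5,6}. Safe: 2. Place at column 2.
Row 5: attacked by (1,3)→{3}; (2,6)→{3,6}; (3,2)→{2,4}; (4,5)→{4,5,6}. Safe: 1. Place at column 1.
Row 6: attacked by (1,3)→{3}; (2,6)→{2,6}; (3,2)→{2,5}; (4,5)→{3,5}; (5,1)→{1,2}. Safe: 4. Place at column 4.
Columns [3, 6, 2, 5, 1, 4], r−c [-2, -4, 1, -1, 4, 2], r+c [4, 8, 5, 9, 6, 10] are all distinct, so no two queens attack.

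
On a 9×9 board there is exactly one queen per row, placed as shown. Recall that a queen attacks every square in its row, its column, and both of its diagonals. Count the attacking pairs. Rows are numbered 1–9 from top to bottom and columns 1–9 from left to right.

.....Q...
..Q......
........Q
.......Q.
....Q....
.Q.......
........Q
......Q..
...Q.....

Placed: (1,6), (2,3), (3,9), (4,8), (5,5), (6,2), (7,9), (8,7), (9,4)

2

Same column: (3,9)–(7,9) (column 9).
Same diagonal: (3,9)–(4,8) (|3−4| = |9−8| = 1).
Total attacking pairs: 2.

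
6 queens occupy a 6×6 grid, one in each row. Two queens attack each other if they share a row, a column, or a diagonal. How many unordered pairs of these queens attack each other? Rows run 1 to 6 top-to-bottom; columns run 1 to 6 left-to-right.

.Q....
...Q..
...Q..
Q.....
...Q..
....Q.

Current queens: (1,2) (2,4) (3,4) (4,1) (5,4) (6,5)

Same column: (2,4)–(3,4) (column 4); (2,4)–(5,4) (column 4); (3,4)–(5,4) (column 4).
Same diagonal: (1,2)–(3,4) (|1−3| = |2−4| = 2); (5,4)–(6,5) (|5−6| = |4−5| = 1).
Total attacking pairs: 5.

5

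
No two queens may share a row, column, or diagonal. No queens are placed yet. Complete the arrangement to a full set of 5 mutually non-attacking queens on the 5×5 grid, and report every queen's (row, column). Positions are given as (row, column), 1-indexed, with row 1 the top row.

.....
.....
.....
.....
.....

Row 1: Safe: 1, 2, 3, 4, 5. Place at column 2.
Row 2: attacked by (1,2)→{1,2,3}. Safe: 4, 5. Place at column 4.
Row 3: attacked by (1,2)→{2,4}; (2,4)→{3,4,5}. Safe: 1. Place at column 1.
Row 4: attacked by (1,2)→{2,5}; (2,4)→{2,4}; (3,1)→{1,2}. Safe: 3. Place at column 3.
Row 5: attacked by (1,2)→{2}; (2,4)→{1,4}; (3,1)→{1,3}; (4,3)→{2,3,4}. Safe: 5. Place at column 5.
Columns [2, 4, 1, 3, 5], r−c [-1, -2, 2, 1, 0], r+c [3, 6, 4, 7, 10] are all distinct, so no two queens attack.

(1,2) (2,4) (3,1) (4,3) (5,5)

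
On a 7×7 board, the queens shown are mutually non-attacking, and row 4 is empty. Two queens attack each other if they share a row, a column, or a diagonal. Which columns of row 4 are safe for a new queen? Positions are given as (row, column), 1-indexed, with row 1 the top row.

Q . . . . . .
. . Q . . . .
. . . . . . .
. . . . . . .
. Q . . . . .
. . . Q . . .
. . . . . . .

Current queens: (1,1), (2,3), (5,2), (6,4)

(1,1) attacks row 4 at column 1 and diagonals 4.
(2,3) attacks row 4 at column 3 and diagonals 1, 5.
(5,2) attacks row 4 at column 2 and diagonals 1, 3.
(6,4) attacks row 4 at column 4 and diagonals 2, 6.
Attacked columns: {1, 2, 3, 4, 5, 6}. Safe: {7}.

columns 7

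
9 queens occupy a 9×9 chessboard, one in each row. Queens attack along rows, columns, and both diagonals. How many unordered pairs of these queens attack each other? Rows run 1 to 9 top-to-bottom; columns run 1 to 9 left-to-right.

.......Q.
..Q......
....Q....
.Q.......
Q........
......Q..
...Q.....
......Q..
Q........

4

Same column: (5,1)–(9,1) (column 1); (6,7)–(8,7) (column 7).
Same diagonal: (2,3)–(6,7) (|2−6| = |3−7| = 4); (4,2)–(5,1) (|4−5| = |2−1| = 1).
Total attacking pairs: 4.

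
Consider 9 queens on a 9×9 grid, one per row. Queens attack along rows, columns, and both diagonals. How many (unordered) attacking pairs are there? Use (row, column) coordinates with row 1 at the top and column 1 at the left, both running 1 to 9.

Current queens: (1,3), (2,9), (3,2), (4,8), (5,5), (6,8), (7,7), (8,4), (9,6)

5

Same column: (4,8)–(6,8) (column 8).
Same diagonal: (1,3)–(6,8) (|1−6| = |3−8| = 5); (4,8)–(8,4) (|4−8| = |8−4| = 4); (5,5)–(7,7) (|5−7| = |5−7| = 2); (6,8)–(7,7) (|6−7| = |8−7| = 1).
Total attacking pairs: 5.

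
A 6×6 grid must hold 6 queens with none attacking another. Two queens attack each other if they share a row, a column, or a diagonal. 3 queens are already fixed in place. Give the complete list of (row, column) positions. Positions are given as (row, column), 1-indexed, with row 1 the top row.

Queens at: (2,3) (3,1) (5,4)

Row 1: attacked by (2,3)→{2,3,4}; (3,1)→{1,3}; (5,4)→{4}. Safe: 5, 6. Place at column 5.
Row 4: attacked by (1,5)→{2,5}; (2,3)→{1,3,5}; (3,1)→{1,2}; (5,4)→{3,4,5}. Safe: 6. Place at column 6.
Row 6: attacked by (1,5)→{5}; (2,3)→{3}; (3,1)→{1,4}; (4,6)→{4,6}; (5,4)→{3,4,5}. Safe: 2. Place at column 2.
Columns [5, 3, 1, 6, 4, 2], r−c [-4, -1, 2, -2, 1, 4], r+c [6, 5, 4, 10, 9, 8] are all distinct, so no two queens attack.

(1,5) (2,3) (3,1) (4,6) (5,4) (6,2)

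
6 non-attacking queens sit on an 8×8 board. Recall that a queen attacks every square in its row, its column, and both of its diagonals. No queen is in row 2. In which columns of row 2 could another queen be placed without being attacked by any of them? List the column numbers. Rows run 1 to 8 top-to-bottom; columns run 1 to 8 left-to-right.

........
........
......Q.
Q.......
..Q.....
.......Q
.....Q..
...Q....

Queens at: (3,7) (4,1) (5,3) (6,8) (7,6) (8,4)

(3,7) attacks row 2 at column 7 and diagonals 6, 8.
(4,1) attacks row 2 at column 1 and diagonals 3.
(5,3) attacks row 2 at column 3 and diagonals 6.
(6,8) attacks row 2 at column 8 and diagonals 4.
(7,6) attacks row 2 at column 6 and diagonals 1.
(8,4) attacks row 2 at column 4.
Attacked columns: {1, 3, 4, 6, 7, 8}. Safe: {2, 5}.

columns 2, 5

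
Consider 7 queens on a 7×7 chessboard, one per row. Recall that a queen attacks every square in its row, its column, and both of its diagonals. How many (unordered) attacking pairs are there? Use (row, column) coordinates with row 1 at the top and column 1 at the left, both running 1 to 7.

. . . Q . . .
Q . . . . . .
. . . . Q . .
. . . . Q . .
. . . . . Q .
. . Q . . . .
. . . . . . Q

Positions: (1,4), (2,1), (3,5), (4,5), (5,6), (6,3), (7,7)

3

Same column: (3,5)–(4,5) (column 5).
Same diagonal: (4,5)–(5,6) (|4−5| = |5−6| = 1); (4,5)–(6,3) (|4−6| = |5−3| = 2).
Total attacking pairs: 3.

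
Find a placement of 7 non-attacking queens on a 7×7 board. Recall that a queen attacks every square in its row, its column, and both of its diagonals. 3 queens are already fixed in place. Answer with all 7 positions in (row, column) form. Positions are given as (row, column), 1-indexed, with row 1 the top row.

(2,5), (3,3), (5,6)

(1,7) (2,5) (3,3) (4,1) (5,6) (6,4) (7,2)

Row 1: attacked by (2,5)→{4,5,6}; (3,3)→{1,3,5}; (5,6)→{2,6}. Safe: 7. Place at column 7.
Row 4: attacked by (1,7)→{4,7}; (2,5)→{3,5,7}; (3,3)→{2,3,4}; (5,6)→{5,6,7}. Safe: 1. Place at column 1.
Row 6: attacked by (1,7)→{2,7}; (2,5)→{1,5}; (3,3)→{3,6}; (4,1)→{1,3}; (5,6)→{5,6,7}. Safe: 4. Place at column 4.
Row 7: attacked by (1,7)→{1,7}; (2,5)→{5}; (3,3)→{3,7}; (4,1)→{1,4}; (5,6)→{4,6}; (6,4)→{3,4,5}. Safe: 2. Place at column 2.
Columns [7, 5, 3, 1, 6, 4, 2], r−c [-6, -3, 0, 3, -1, 2, 5], r+c [8, 7, 6, 5, 11, 10, 9] are all distinct, so no two queens attack.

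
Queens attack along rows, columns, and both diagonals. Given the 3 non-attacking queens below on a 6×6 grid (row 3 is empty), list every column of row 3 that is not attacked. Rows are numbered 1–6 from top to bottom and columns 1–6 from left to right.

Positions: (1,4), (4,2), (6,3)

(1,4) attacks row 3 at column 4 and diagonals 2, 6.
(4,2) attacks row 3 at column 2 and diagonals 1, 3.
(6,3) attacks row 3 at column 3 and diagonals 6.
Attacked columns: {1, 2, 3, 4, 6}. Safe: {5}.

columns 5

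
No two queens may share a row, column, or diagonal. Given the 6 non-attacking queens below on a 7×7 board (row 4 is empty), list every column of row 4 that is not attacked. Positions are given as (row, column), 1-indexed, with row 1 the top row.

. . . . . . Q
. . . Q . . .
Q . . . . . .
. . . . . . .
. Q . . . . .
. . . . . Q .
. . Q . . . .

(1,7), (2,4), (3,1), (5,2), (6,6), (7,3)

columns 5

(1,7) attacks row 4 at column 7 and diagonals 4.
(2,4) attacks row 4 at column 4 and diagonals 2, 6.
(3,1) attacks row 4 at column 1 and diagonals 2.
(5,2) attacks row 4 at column 2 and diagonals 1, 3.
(6,6) attacks row 4 at column 6 and diagonals 4.
(7,3) attacks row 4 at column 3 and diagonals 6.
Attacked columns: {1, 2, 3, 4, 6, 7}. Safe: {5}.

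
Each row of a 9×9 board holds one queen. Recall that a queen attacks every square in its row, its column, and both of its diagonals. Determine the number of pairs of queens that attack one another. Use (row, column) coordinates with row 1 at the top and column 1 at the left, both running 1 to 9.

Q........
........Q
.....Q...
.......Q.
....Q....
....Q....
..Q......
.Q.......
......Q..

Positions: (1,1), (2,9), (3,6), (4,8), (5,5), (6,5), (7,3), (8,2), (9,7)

6

Same column: (5,5)–(6,5) (column 5).
Same diagonal: (1,1)–(5,5) (|1−5| = |1−5| = 4); (2,9)–(6,5) (|2−6| = |9−5| = 4); (5,5)–(7,3) (|5−7| = |5−3| = 2); (5,5)–(8,2) (|5−8| = |5−2| = 3); (7,3)–(8,2) (|7−8| = |3−2| = 1).
Total attacking pairs: 6.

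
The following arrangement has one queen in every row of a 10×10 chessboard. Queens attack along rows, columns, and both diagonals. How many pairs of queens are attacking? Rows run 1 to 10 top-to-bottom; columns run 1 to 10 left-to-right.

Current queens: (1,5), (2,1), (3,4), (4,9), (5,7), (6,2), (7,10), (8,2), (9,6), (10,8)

1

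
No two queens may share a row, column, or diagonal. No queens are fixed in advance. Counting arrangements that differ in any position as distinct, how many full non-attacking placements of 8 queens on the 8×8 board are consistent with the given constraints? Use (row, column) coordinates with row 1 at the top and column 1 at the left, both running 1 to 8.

92

Branch on row 1: col 1 → 4; col 2 → 8; col 3 → 16; col 4 → 18; col 5 → 18; col 6 → 16; col 7 → 8; col 8 → 4.
Sum: 4 + 8 + 16 + 18 + 18 + 16 + 8 + 4 = 92.
(This is the classic 8-queens count.)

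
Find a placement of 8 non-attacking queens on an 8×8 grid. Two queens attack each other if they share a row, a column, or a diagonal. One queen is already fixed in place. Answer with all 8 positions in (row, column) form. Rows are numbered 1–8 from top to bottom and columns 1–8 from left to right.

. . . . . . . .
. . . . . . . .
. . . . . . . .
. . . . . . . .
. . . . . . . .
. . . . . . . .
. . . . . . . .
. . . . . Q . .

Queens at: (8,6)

(1,8) (2,2) (3,4) (4,1) (5,7) (6,5) (7,3) (8,6)

Row 1: attacked by (8,6)→{6}. Safe: 1, 2, 3, 4, 5, 7, 8. Place at column 8.
Row 2: attacked by (1,8)→{7,8}; (8,6)→{6}. Safe: 1, 2, 3, 4, 5. Place at column 2.
Row 3: attacked by (1,8)→{6,8}; (2,2)→{1,2,3}; (8,6)→{1,6}. Safe: 4, 5, 7. Place at column 4.
Row 4: attacked by (1,8)→{5,8}; (2,2)→{2,4}; (3,4)→{3,4,5}; (8,6)→{2,6}. Safe: 1, 7. Place at column 1.
Row 5: attacked by (1,8)→{4,8}; (2,2)→{2,5}; (3,4)→{2,4,6}; (4,1)→{1,2}; (8,6)→{3,6}. Safe: 7. Place at column 7.
Row 6: attacked by (1,8)→{3,8}; (2,2)→{2,6}; (3,4)→{1,4,7}; (4,1)→{1,3}; (5,7)→{6,7,8}; (8,6)→{4,6,8}. Safe: 5. Place at column 5.
Row 7: attacked by (1,8)→{2,8}; (2,2)→{2,7}; (3,4)→{4,8}; (4,1)→{1,4}; (5,7)→{5,7}; (6,5)→{4,5,6}; (8,6)→{5,6,7}. Safe: 3. Place at column 3.
Columns [8, 2, 4, 1, 7, 5, 3, 6], r−c [-7, 0, -1, 3, -2, 1, 4, 2], r+c [9, 4, 7, 5, 12, 11, 10, 14] are all distinct, so no two queens attack.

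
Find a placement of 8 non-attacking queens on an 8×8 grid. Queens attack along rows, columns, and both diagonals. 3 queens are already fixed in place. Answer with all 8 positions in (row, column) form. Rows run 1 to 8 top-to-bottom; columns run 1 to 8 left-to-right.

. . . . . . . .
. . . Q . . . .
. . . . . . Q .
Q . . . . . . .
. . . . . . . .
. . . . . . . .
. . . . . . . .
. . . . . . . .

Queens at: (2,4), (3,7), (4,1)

(1,6) (2,4) (3,7) (4,1) (5,8) (6,2) (7,5) (8,3)

Row 1: attacked by (2,4)→{3,4,5}; (3,7)→{5,7}; (4,1)→{1,4}. Safe: 2, 6, 8. Place at column 6.
Row 5: attacked by (1,6)→{2,6}; (2,4)→{1,4,7}; (3,7)→{5,7}; (4,1)→{1,2}. Safe: 3, 8. Place at column 8.
Row 6: attacked by (1,6)→{1,6}; (2,4)→{4,8}; (3,7)→{4,7}; (4,1)→{1,3}; (5,8)→{7,8}. Safe: 2, 5. Place at column 2.
Row 7: attacked by (1,6)→{6}; (2,4)→{4}; (3,7)→{3,7}; (4,1)→{1,4}; (5,8)→{6,8}; (6,2)→{1,2,3}. Safe: 5. Place at column 5.
Row 8: attacked by (1,6)→{6}; (2,4)→{4}; (3,7)→{2,7}; (4,1)→{1,5}; (5,8)→{5,8}; (6,2)→{2,4}; (7,5)→{4,5,6}. Safe: 3. Place at column 3.
Columns [6, 4, 7, 1, 8, 2, 5, 3], r−c [-5, -2, -4, 3, -3, 4, 2, 5], r+c [7, 6, 10, 5, 13, 8, 12, 11] are all distinct, so no two queens attack.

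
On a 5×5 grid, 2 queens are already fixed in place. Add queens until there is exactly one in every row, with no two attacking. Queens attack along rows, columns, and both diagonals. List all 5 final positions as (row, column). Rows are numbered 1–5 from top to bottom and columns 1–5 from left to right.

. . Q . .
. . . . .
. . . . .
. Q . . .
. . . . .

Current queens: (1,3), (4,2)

(1,3) (2,1) (3,4) (4,2) (5,5)

Row 2: attacked by (1,3)→{2,3,4}; (4,2)→{2,4}. Safe: 1, 5. Place at column 1.
Row 3: attacked by (1,3)→{1,3,5}; (2,1)→{1,2}; (4,2)→{1,2,3}. Safe: 4. Place at column 4.
Row 5: attacked by (1,3)→{3}; (2,1)→{1,4}; (3,4)→{2,4}; (4,2)→{1,2,3}. Safe: 5. Place at column 5.
Columns [3, 1, 4, 2, 5], r−c [-2, 1, -1, 2, 0], r+c [4, 3, 7, 6, 10] are all distinct, so no two queens attack.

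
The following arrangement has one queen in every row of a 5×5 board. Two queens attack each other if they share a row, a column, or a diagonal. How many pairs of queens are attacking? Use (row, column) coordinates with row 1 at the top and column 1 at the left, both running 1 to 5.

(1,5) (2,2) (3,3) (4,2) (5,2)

7

Same column: (2,2)–(4,2) (column 2); (2,2)–(5,2) (column 2); (4,2)–(5,2) (column 2).
Same diagonal: (1,5)–(3,3) (|1−3| = |5−3| = 2); (1,5)–(4,2) (|1−4| = |5−2| = 3); (2,2)–(3,3) (|2−3| = |2−3| = 1); (3,3)–(4,2) (|3−4| = |3−2| = 1).
Total attacking pairs: 7.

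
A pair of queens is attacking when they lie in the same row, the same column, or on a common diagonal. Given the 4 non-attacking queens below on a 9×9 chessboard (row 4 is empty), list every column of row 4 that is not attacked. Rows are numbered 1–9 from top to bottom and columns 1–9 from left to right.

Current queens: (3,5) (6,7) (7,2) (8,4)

columns 1, 3

(3,5) attacks row 4 at column 5 and diagonals 4, 6.
(6,7) attacks row 4 at column 7 and diagonals 5, 9.
(7,2) attacks row 4 at column 2 and diagonals 5.
(8,4) attacks row 4 at column 4 and diagonals 8.
Attacked columns: {2, 4, 5, 6, 7, 8, 9}. Safe: {1, 3}.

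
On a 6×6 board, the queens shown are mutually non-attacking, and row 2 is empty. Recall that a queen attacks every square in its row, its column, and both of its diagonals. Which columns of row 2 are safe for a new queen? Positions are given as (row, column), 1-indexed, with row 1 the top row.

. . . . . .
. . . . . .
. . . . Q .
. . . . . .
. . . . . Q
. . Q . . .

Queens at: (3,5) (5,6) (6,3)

columns 1, 2

(3,5) attacks row 2 at column 5 and diagonals 4, 6.
(5,6) attacks row 2 at column 6 and diagonals 3.
(6,3) attacks row 2 at column 3.
Attacked columns: {3, 4, 5, 6}. Safe: {1, 2}.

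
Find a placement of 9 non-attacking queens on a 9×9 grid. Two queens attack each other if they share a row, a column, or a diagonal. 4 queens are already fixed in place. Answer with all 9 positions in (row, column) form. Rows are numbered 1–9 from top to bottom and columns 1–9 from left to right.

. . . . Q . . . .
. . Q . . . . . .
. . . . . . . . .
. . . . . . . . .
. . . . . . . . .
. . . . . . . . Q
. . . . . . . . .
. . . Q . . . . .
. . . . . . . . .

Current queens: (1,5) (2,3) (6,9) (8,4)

(1,5) (2,3) (3,1) (4,6) (5,2) (6,9) (7,7) (8,4) (9,8)

Row 3: attacked by (1,5)→{3,5,7}; (2,3)→{2,3,4}; (6,9)→{6,9}; (8,4)→{4,9}. Safe: 1, 8. Place at column 1.
Row 4: attacked by (1,5)→{2,5,8}; (2,3)→{1,3,5}; (3,1)→{1,2}; (6,9)→{7,9}; (8,4)→{4,8}. Safe: 6. Place at column 6.
Row 5: attacked by (1,5)→{1,5,9}; (2,3)→{3,6}; (3,1)→{1,3}; (4,6)→{5,6,7}; (6,9)→{8,9}; (8,4)→{1,4,7}. Safe: 2. Place at column 2.
Row 7: attacked by (1,5)→{5}; (2,3)→{3,8}; (3,1)→{1,5}; (4,6)→{3,6,9}; (5,2)→{2,4}; (6,9)→{8,9}; (8,4)→{3,4,5}. Safe: 7. Place at column 7.
Row 9: attacked by (1,5)→{5}; (2,3)→{3}; (3,1)→{1,7}; (4,6)→{1,6}; (5,2)→{2,6}; (6,9)→{6,9}; (7,7)→{5,7,9}; (8,4)→{3,4,5}. Safe: 8. Place at column 8.
Columns [5, 3, 1, 6, 2, 9, 7, 4, 8], r−c [-4, -1, 2, -2, 3, -3, 0, 4, 1], r+c [6, 5, 4, 10, 7, 15, 14, 12, 17] are all distinct, so no two queens attack.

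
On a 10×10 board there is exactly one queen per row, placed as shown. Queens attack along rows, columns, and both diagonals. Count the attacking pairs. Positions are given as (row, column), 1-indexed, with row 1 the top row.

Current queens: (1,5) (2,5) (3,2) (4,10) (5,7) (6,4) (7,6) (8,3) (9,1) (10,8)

4

Same column: (1,5)–(2,5) (column 5).
Same diagonal: (3,2)–(7,6) (|3−7| = |2−6| = 4); (6,4)–(9,1) (|6−9| = |4−1| = 3); (6,4)–(10,8) (|6−10| = |4−8| = 4).
Total attacking pairs: 4.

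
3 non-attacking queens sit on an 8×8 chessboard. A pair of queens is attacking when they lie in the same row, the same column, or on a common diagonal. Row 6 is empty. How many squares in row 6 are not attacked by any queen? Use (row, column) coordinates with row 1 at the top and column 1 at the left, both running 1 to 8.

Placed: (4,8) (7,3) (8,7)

1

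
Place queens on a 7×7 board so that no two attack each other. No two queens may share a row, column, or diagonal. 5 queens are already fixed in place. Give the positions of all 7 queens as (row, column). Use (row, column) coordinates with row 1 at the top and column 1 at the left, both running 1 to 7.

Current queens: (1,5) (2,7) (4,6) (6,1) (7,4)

(1,5) (2,7) (3,2) (4,6) (5,3) (6,1) (7,4)

Row 3: attacked by (1,5)→{3,5,7}; (2,7)→{6,7}; (4,6)→{5,6,7}; (6,1)→{1,4}; (7,4)→{4}. Safe: 2. Place at column 2.
Row 5: attacked by (1,5)→{1,5}; (2,7)→{4,7}; (3,2)→{2,4}; (4,6)→{5,6,7}; (6,1)→{1,2}; (7,4)→{2,4,6}. Safe: 3. Place at column 3.
Columns [5, 7, 2, 6, 3, 1, 4], r−c [-4, -5, 1, -2, 2, 5, 3], r+c [6, 9, 5, 10, 8, 7, 11] are all distinct, so no two queens attack.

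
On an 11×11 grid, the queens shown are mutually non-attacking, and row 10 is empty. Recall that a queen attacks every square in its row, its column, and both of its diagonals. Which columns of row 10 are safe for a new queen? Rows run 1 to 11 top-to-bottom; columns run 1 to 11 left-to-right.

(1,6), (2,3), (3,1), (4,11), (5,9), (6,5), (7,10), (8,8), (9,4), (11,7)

(1,6) attacks row 10 at column 6.
(2,3) attacks row 10 at column 3 and diagonals 11.
(3,1) attacks row 10 at column 1 and diagonals 8.
(4,11) attacks row 10 at column 11 and diagonals 5.
(5,9) attacks row 10 at column 9 and diagonals 4.
(6,5) attacks row 10 at column 5 and diagonals 1, 9.
(7,10) attacks row 10 at column 10 and diagonals 7.
(8,8) attacks row 10 at column 8 and diagonals 6, 10.
(9,4) attacks row 10 at column 4 and diagonals 3, 5.
(11,7) attacks row 10 at column 7 and diagonals 6, 8.
Attacked columns: {1, 3, 4, 5, 6, 7, 8, 9, 10, 11}. Safe: {2}.

columns 2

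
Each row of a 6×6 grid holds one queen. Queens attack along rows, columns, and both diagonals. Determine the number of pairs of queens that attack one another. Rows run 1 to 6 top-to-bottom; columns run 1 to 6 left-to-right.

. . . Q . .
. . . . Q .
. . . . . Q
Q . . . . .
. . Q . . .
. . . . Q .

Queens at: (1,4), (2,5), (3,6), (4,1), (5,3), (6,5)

5

Same column: (2,5)–(6,5) (column 5).
Same diagonal: (1,4)–(2,5) (|1−2| = |4−5| = 1); (1,4)–(3,6) (|1−3| = |4−6| = 2); (1,4)–(4,1) (|1−4| = |4−1| = 3); (2,5)–(3,6) (|2−3| = |5−6| = 1).
Total attacking pairs: 5.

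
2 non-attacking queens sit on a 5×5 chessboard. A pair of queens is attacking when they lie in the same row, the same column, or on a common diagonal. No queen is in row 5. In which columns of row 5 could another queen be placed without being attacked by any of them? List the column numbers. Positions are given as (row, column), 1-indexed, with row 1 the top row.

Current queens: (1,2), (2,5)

(1,2) attacks row 5 at column 2.
(2,5) attacks row 5 at column 5 and diagonals 2.
Attacked columns: {2, 5}. Safe: {1, 3, 4}.

columns 1, 3, 4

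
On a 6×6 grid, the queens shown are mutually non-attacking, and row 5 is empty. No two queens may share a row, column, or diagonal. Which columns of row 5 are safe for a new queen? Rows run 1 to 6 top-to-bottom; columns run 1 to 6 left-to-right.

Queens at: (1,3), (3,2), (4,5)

columns 1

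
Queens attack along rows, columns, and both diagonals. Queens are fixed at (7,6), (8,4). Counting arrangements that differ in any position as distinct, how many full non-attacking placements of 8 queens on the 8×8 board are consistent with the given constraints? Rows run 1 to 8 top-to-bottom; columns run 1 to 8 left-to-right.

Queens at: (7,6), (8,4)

Branch on row 1: col 1 → 0; col 2 → 1; col 3 → 0; col 5 → 1; col 7 → 1; col 8 → 0.
Sum: 0 + 1 + 0 + 1 + 1 + 0 = 3.

3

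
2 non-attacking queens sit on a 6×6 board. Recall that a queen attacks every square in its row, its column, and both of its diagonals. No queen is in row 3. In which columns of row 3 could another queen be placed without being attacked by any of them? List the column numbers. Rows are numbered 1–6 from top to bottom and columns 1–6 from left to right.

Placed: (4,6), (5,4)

columns 1, 3

(4,6) attacks row 3 at column 6 and diagonals 5.
(5,4) attacks row 3 at column 4 and diagonals 2, 6.
Attacked columns: {2, 4, 5, 6}. Safe: {1, 3}.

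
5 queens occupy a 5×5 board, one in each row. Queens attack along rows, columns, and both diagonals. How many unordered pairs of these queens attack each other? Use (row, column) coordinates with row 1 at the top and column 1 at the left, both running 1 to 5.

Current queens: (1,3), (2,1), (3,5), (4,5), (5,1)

3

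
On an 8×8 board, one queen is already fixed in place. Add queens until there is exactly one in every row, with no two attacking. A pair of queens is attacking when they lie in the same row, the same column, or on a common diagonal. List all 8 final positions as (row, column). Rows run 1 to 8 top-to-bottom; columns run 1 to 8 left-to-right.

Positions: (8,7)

(1,5) (2,3) (3,1) (4,6) (5,8) (6,2) (7,4) (8,7)

Row 1: attacked by (8,7)→{7}. Safe: 1, 2, 3, 4, 5, 6, 8. Place at column 5.
Row 2: attacked by (1,5)→{4,5,6}; (8,7)→{1,7}. Safe: 2, 3, 8. Place at column 3.
Row 3: attacked by (1,5)→{3,5,7}; (2,3)→{2,3,4}; (8,7)→{2,7}. Safe: 1, 6, 8. Place at column 1.
Row 4: attacked by (1,5)→{2,5,8}; (2,3)→{1,3,5}; (3,1)→{1,2}; (8,7)→{3,7}. Safe: 4, 6. Place at column 6.
Row 5: attacked by (1,5)→{1,5}; (2,3)→{3,6}; (3,1)→{1,3}; (4,6)→{5,6,7}; (8,7)→{4,7}. Safe: 2, 8. Place at column 8.
Row 6: attacked by (1,5)→{5}; (2,3)→{3,7}; (3,1)→{1,4}; (4,6)→{4,6,8}; (5,8)→{7,8}; (8,7)→{5,7}. Safe: 2. Place at column 2.
Row 7: attacked by (1,5)→{5}; (2,3)→{3,8}; (3,1)→{1,5}; (4,6)→{3,6}; (5,8)→{6,8}; (6,2)→{1,2,3}; (8,7)→{6,7,8}. Safe: 4. Place at column 4.
Columns [5, 3, 1, 6, 8, 2, 4, 7], r−c [-4, -1, 2, -2, -3, 4, 3, 1], r+c [6, 5, 4, 10, 13, 8, 11, 15] are all distinct, so no two queens attack.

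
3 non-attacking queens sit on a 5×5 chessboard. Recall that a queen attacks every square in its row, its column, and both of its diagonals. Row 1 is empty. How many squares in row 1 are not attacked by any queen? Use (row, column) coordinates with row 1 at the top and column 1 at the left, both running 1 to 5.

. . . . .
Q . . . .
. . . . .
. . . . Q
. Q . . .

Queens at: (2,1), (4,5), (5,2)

(2,1) attacks row 1 at column 1 and diagonals 2.
(4,5) attacks row 1 at column 5 and diagonals 2.
(5,2) attacks row 1 at column 2.
Attacked columns: {1, 2, 5}. Safe: {3, 4}.

2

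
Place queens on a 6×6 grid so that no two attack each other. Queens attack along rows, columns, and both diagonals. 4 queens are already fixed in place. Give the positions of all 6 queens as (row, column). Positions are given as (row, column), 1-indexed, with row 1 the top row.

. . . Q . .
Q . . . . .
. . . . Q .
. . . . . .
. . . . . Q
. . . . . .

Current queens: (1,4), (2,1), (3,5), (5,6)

(1,4) (2,1) (3,5) (4,2) (5,6) (6,3)

Row 4: attacked by (1,4)→{1,4}; (2,1)→{1,3}; (3,5)→{4,5,6}; (5,6)→{5,6}. Safe: 2. Place at column 2.
Row 6: attacked by (1,4)→{4}; (2,1)→{1,5}; (3,5)→{2,5}; (4,2)→{2,4}; (5,6)→{5,6}. Safe: 3. Place at column 3.
Columns [4, 1, 5, 2, 6, 3], r−c [-3, 1, -2, 2, -1, 3], r+c [5, 3, 8, 6, 11, 9] are all distinct, so no two queens attack.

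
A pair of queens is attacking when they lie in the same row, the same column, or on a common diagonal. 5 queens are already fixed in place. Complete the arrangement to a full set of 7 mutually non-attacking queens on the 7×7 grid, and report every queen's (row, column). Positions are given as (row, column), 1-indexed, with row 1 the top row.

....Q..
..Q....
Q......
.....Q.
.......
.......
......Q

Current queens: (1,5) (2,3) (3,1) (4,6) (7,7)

(1,5) (2,3) (3,1) (4,6) (5,4) (6,2) (7,7)

Row 5: attacked by (1,5)→{1,5}; (2,3)→{3,6}; (3,1)→{1,3}; (4,6)→{5,6,7}; (7,7)→{5,7}. Safe: 2, 4. Place at column 4.
Row 6: attacked by (1,5)→{5}; (2,3)→{3,7}; (3,1)→{1,4}; (4,6)→{4,6}; (5,4)→{3,4,5}; (7,7)→{6,7}. Safe: 2. Place at column 2.
Columns [5, 3, 1, 6, 4, 2, 7], r−c [-4, -1, 2, -2, 1, 4, 0], r+c [6, 5, 4, 10, 9, 8, 14] are all distinct, so no two queens attack.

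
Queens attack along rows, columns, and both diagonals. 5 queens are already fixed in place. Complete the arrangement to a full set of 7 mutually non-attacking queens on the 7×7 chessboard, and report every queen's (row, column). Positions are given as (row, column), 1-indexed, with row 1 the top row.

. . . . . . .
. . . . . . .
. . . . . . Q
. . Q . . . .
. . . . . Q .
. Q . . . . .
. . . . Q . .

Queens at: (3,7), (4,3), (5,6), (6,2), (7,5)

(1,1) (2,4) (3,7) (4,3) (5,6) (6,2) (7,5)

Row 1: attacked by (3,7)→{5,7}; (4,3)→{3,6}; (5,6)→{2,6}; (6,2)→{2,7}; (7,5)→{5}. Safe: 1, 4. Place at column 1.
Row 2: attacked by (1,1)→{1,2}; (3,7)→{6,7}; (4,3)→{1,3,5}; (5,6)→{3,6}; (6,2)→{2,6}; (7,5)→{5}. Safe: 4. Place at column 4.
Columns [1, 4, 7, 3, 6, 2, 5], r−c [0, -2, -4, 1, -1, 4, 2], r+c [2, 6, 10, 7, 11, 8, 12] are all distinct, so no two queens attack.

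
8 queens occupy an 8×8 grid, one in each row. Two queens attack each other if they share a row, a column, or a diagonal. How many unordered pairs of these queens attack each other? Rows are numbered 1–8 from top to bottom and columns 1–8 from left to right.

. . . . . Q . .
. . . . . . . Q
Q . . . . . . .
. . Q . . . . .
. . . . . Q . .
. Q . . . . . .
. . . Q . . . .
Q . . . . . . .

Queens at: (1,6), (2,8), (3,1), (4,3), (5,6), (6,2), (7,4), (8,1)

4

Same column: (1,6)–(5,6) (column 6); (3,1)–(8,1) (column 1).
Same diagonal: (1,6)–(4,3) (|1−4| = |6−3| = 3); (5,6)–(7,4) (|5−7| = |6−4| = 2).
Total attacking pairs: 4.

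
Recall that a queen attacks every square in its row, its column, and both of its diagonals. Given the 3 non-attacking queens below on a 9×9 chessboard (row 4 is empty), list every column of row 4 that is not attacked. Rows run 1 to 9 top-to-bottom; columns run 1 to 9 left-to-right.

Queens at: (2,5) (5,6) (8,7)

columns 1, 2, 4, 8, 9

(2,5) attacks row 4 at column 5 and diagonals 3, 7.
(5,6) attacks row 4 at column 6 and diagonals 5, 7.
(8,7) attacks row 4 at column 7 and diagonals 3.
Attacked columns: {3, 5, 6, 7}. Safe: {1, 2, 4, 8, 9}.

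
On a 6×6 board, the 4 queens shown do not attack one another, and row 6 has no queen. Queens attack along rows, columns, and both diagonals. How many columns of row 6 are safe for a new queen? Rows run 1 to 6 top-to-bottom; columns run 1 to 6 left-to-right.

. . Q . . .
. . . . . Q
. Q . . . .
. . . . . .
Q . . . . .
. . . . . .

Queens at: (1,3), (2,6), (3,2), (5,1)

1

(1,3) attacks row 6 at column 3.
(2,6) attacks row 6 at column 6 and diagonals 2.
(3,2) attacks row 6 at column 2 and diagonals 5.
(5,1) attacks row 6 at column 1 and diagonals 2.
Attacked columns: {1, 2, 3, 5, 6}. Safe: {4}.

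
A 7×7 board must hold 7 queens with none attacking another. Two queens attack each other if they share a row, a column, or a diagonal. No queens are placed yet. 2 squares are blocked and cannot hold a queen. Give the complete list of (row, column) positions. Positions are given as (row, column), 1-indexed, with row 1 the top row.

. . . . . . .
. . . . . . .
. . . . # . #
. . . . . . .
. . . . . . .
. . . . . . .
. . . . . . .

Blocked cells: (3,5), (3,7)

(1,7) (2,2) (3,4) (4,6) (5,1) (6,3) (7,5)

Row 1: Safe: 1, 2, 3, 4, 5, 6, 7. Place at column 7.
Row 2: attacked by (1,7)→{6,7}. Safe: 1, 2, 3, 4, 5. Place at column 2.
Row 3: attacked by (1,7)→{5,7}; (2,2)→{1,2,3}. Blocked: 5,7. Safe: 4, 6. Place at column 4.
Row 4: attacked by (1,7)→{4,7}; (2,2)→{2,4}; (3,4)→{3,4,5}. Safe: 1, 6. Place at column 6.
Row 5: attacked by (1,7)→{3,7}; (2,2)→{2,5}; (3,4)→{2,4,6}; (4,6)→{5,6,7}. Safe: 1. Place at column 1.
Row 6: attacked by (1,7)→{2,7}; (2,2)→{2,6}; (3,4)→{1,4,7}; (4,6)→{4,6}; (5,1)→{1,2}. Safe: 3, 5. Place at column 3.
Row 7: attacked by (1,7)→{1,7}; (2,2)→{2,7}; (3,4)→{4}; (4,6)→{3,6}; (5,1)→{1,3}; (6,3)→{2,3,4}. Safe: 5. Place at column 5.
Columns [7, 2, 4, 6, 1, 3, 5], r−c [-6, 0, -1, -2, 4, 3, 2], r+c [8, 4, 7, 10, 6, 9, 12] are all distinct, so no two queens attack.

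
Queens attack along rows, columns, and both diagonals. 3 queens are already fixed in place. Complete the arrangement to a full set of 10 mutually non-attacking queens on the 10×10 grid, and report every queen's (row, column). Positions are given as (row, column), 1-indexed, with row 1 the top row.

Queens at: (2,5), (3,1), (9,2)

Row 1: attacked by (2,5)→{4,5,6}; (3,1)→{1,3}; (9,2)→{2,10}. Safe: 7, 8, 9. Place at column 7.
Row 4: attacked by (1,7)→{4,7,10}; (2,5)→{3,5,7}; (3,1)→{1,2}; (9,2)→{2,7}. Safe: 6, 8, 9. Place at column 6.
Row 5: attacked by (1,7)→{3,7}; (2,5)→{2,5,8}; (3,1)→{1,3}; (4,6)→{5,6,7}; (9,2)→{2,6}. Safe: 4, 9, 10. Place at column 9.
Row 6: attacked by (1,7)→{2,7}; (2,5)→{1,5,9}; (3,1)→{1,4}; (4,6)→{4,6,8}; (5,9)→{8,9,10}; (9,2)→{2,5}. Safe: 3. Place at column 3.
Row 7: attacked by (1,7)→{1,7}; (2,5)→{5,10}; (3,1)→{1,5}; (4,6)→{3,6,9}; (5,9)→{7,9}; (6,3)→{2,3,4}; (9,2)→{2,4}. Safe: 8. Place at column 8.
Row 8: attacked by (1,7)→{7}; (2,5)→{5}; (3,1)→{1,6}; (4,6)→{2,6,10}; (5,9)→{6,9}; (6,3)→{1,3,5}; (7,8)→{7,8,9}; (9,2)→{1,2,3}. Safe: 4. Place at column 4.
Row 10: attacked by (1,7)→{7}; (2,5)→{5}; (3,1)→{1,8}; (4,6)→{6}; (5,9)→{4,9}; (6,3)→{3,7}; (7,8)→{5,8}; (8,4)→{2,4,6}; (9,2)→{1,2,3}. Safe: 10. Place at column 10.
Columns [7, 5, 1, 6, 9, 3, 8, 4, 2, 10], r−c [-6, -3, 2, -2, -4, 3, -1, 4, 7, 0], r+c [8, 7, 4, 10, 14, 9, 15, 12, 11, 20] are all distinct, so no two queens attack.

(1,7) (2,5) (3,1) (4,6) (5,9) (6,3) (7,8) (8,4) (9,2) (10,10)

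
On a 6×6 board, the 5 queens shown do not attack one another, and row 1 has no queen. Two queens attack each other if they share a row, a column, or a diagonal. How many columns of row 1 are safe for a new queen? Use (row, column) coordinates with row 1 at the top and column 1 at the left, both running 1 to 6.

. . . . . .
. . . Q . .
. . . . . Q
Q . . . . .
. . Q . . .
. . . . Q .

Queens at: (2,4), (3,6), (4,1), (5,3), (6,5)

1

(2,4) attacks row 1 at column 4 and diagonals 3, 5.
(3,6) attacks row 1 at column 6 and diagonals 4.
(4,1) attacks row 1 at column 1 and diagonals 4.
(5,3) attacks row 1 at column 3.
(6,5) attacks row 1 at column 5.
Attacked columns: {1, 3, 4, 5, 6}. Safe: {2}.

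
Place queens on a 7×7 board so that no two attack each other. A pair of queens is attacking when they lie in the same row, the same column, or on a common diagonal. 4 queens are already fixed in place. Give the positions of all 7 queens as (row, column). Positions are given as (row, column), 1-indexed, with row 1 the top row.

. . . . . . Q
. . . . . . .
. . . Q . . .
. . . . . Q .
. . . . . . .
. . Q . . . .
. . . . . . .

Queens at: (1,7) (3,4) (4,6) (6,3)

Row 2: attacked by (1,7)→{6,7}; (3,4)→{3,4,5}; (4,6)→{4,6}; (6,3)→{3,7}. Safe: 1, 2. Place at column 2.
Row 5: attacked by (1,7)→{3,7}; (2,2)→{2,5}; (3,4)→{2,4,6}; (4,6)→{5,6,7}; (6,3)→{2,3,4}. Safe: 1. Place at column 1.
Row 7: attacked by (1,7)→{1,7}; (2,2)→{2,7}; (3,4)→{4}; (4,6)→{3,6}; (5,1)→{1,3}; (6,3)→{2,3,4}. Safe: 5. Place at column 5.
Columns [7, 2, 4, 6, 1, 3, 5], r−c [-6, 0, -1, -2, 4, 3, 2], r+c [8, 4, 7, 10, 6, 9, 12] are all distinct, so no two queens attack.

(1,7) (2,2) (3,4) (4,6) (5,1) (6,3) (7,5)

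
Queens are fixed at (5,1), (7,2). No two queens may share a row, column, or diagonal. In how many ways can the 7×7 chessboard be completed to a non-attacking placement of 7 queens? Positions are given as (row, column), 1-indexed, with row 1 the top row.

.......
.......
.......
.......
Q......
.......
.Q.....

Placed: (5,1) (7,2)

Branch on row 1: col 3 → 0; col 4 → 0; col 6 → 2; col 7 → 0.
Sum: 0 + 0 + 2 + 0 = 2.

2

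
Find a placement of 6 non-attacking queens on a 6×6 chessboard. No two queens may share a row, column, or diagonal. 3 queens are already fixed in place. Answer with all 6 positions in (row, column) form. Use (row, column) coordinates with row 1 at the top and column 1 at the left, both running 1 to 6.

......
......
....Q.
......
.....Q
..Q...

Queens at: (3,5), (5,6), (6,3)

Row 1: attacked by (3,5)→{3,5}; (5,6)→{2,6}; (6,3)→{3}. Safe: 1, 4. Place at column 4.
Row 2: attacked by (1,4)→{3,4,5}; (3,5)→{4,5,6}; (5,6)→{3,6}; (6,3)→{3}. Safe: 1, 2. Place at column 1.
Row 4: attacked by (1,4)→{1,4}; (2,1)→{1,3}; (3,5)→{4,5,6}; (5,6)→{5,6}; (6,3)→{1,3,5}. Safe: 2. Place at column 2.
Columns [4, 1, 5, 2, 6, 3], r−c [-3, 1, -2, 2, -1, 3], r+c [5, 3, 8, 6, 11, 9] are all distinct, so no two queens attack.

(1,4) (2,1) (3,5) (4,2) (5,6) (6,3)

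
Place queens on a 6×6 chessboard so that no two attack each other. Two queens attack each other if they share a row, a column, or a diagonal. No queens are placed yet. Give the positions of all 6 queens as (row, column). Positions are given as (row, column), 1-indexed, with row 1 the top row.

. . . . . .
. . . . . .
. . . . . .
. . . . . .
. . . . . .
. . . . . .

Row 1: Safe: 1, 2, 3, 4, 5, 6. Place at column 3.
Row 2: attacked by (1,3)→{2,3,4}. Safe: 1, 5, 6. Place at column 6.
Row 3: attacked by (1,3)→{1,3,5}; (2,6)→{5,6}. Safe: 2, 4. Place at column 2.
Row 4: attacked by (1,3)→{3,6}; (2,6)→{4,6}; (3,2)→{1,2,3}. Safe: 5. Place at column 5.
Row 5: attacked by (1,3)→{3}; (2,6)→{3,6}; (3,2)→{2,4}; (4,5)→{4,5,6}. Safe: 1. Place at column 1.
Row 6: attacked by (1,3)→{3}; (2,6)→{2,6}; (3,2)→{2,5}; (4,5)→{3,5}; (5,1)→{1,2}. Safe: 4. Place at column 4.
Columns [3, 6, 2, 5, 1, 4], r−c [-2, -4, 1, -1, 4, 2], r+c [4, 8, 5, 9, 6, 10] are all distinct, so no two queens attack.

(1,3) (2,6) (3,2) (4,5) (5,1) (6,4)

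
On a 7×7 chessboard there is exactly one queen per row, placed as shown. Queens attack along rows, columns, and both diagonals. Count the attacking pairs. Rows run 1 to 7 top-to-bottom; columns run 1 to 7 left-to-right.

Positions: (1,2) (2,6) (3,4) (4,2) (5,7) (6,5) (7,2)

4

Same column: (1,2)–(4,2) (column 2); (1,2)–(7,2) (column 2); (4,2)–(7,2) (column 2).
Same diagonal: (1,2)–(3,4) (|1−3| = |2−4| = 2).
Total attacking pairs: 4.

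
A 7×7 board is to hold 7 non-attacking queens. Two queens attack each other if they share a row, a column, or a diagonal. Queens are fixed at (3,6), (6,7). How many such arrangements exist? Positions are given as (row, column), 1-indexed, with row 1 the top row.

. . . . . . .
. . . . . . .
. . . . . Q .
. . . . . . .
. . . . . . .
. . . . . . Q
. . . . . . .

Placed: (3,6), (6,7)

Branch on row 1: col 1 → 0; col 3 → 2; col 5 → 1.
Sum: 0 + 2 + 1 = 3.

3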